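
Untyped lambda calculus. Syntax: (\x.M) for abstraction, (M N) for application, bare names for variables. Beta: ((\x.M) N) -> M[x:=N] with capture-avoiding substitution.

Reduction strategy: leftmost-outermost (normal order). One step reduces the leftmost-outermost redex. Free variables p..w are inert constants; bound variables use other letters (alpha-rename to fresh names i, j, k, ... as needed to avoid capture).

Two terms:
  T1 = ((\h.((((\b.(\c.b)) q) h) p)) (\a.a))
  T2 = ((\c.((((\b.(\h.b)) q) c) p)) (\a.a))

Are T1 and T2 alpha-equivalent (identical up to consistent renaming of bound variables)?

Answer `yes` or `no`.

Term 1: ((\h.((((\b.(\c.b)) q) h) p)) (\a.a))
Term 2: ((\c.((((\b.(\h.b)) q) c) p)) (\a.a))
Alpha-equivalence: compare structure up to binder renaming.
Result: True

Answer: yes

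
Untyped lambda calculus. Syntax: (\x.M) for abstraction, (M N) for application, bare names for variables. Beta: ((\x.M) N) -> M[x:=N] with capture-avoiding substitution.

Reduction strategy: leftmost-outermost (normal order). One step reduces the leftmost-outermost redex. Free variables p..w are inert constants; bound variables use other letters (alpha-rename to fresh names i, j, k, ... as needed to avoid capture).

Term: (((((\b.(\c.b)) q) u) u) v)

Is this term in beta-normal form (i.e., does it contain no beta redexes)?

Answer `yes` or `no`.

Answer: no

Derivation:
Term: (((((\b.(\c.b)) q) u) u) v)
Found 1 beta redex(es).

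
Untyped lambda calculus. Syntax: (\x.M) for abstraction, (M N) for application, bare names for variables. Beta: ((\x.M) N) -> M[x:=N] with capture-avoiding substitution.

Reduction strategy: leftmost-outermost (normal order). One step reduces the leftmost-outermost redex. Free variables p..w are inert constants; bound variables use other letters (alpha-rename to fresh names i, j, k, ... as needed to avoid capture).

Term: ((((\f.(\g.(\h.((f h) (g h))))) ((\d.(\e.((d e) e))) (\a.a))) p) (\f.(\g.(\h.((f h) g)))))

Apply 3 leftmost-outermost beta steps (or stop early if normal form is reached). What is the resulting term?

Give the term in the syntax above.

Answer: ((((\d.(\e.((d e) e))) (\a.a)) (\f.(\g.(\h.((f h) g))))) (p (\f.(\g.(\h.((f h) g))))))

Derivation:
Step 0: ((((\f.(\g.(\h.((f h) (g h))))) ((\d.(\e.((d e) e))) (\a.a))) p) (\f.(\g.(\h.((f h) g)))))
Step 1: (((\g.(\h.((((\d.(\e.((d e) e))) (\a.a)) h) (g h)))) p) (\f.(\g.(\h.((f h) g)))))
Step 2: ((\h.((((\d.(\e.((d e) e))) (\a.a)) h) (p h))) (\f.(\g.(\h.((f h) g)))))
Step 3: ((((\d.(\e.((d e) e))) (\a.a)) (\f.(\g.(\h.((f h) g))))) (p (\f.(\g.(\h.((f h) g))))))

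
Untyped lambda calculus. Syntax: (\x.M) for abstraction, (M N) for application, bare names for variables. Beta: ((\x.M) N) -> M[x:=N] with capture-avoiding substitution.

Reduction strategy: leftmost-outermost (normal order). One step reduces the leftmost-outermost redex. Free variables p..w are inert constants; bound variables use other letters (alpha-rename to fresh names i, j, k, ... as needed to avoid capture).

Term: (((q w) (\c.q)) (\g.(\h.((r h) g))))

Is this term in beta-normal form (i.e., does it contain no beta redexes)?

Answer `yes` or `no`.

Term: (((q w) (\c.q)) (\g.(\h.((r h) g))))
No beta redexes found.

Answer: yes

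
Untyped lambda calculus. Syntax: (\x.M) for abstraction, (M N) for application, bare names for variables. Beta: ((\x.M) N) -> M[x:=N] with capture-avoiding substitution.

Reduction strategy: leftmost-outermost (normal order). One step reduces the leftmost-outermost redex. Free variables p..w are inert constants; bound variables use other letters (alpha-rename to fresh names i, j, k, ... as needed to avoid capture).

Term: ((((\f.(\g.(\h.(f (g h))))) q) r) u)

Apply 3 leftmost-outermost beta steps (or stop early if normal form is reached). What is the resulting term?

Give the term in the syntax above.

Answer: (q (r u))

Derivation:
Step 0: ((((\f.(\g.(\h.(f (g h))))) q) r) u)
Step 1: (((\g.(\h.(q (g h)))) r) u)
Step 2: ((\h.(q (r h))) u)
Step 3: (q (r u))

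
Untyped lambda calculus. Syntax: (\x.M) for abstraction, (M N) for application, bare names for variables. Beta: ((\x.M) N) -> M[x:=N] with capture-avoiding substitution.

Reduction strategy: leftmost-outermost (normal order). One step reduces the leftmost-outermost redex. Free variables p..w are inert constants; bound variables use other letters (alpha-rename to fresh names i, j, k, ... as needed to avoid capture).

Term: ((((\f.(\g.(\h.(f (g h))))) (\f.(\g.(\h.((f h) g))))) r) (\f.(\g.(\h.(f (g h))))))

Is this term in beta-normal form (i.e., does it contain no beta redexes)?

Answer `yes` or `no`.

Term: ((((\f.(\g.(\h.(f (g h))))) (\f.(\g.(\h.((f h) g))))) r) (\f.(\g.(\h.(f (g h))))))
Found 1 beta redex(es).

Answer: no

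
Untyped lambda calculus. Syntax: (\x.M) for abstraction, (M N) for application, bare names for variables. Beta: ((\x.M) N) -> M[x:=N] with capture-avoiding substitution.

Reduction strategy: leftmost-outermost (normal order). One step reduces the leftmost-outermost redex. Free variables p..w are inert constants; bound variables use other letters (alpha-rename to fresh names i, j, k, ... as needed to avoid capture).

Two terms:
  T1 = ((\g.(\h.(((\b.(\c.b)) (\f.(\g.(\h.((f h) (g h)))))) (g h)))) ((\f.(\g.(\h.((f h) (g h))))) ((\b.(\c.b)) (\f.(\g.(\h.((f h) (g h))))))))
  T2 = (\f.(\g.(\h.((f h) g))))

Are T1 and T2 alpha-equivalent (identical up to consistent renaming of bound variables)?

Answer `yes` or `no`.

Term 1: ((\g.(\h.(((\b.(\c.b)) (\f.(\g.(\h.((f h) (g h)))))) (g h)))) ((\f.(\g.(\h.((f h) (g h))))) ((\b.(\c.b)) (\f.(\g.(\h.((f h) (g h))))))))
Term 2: (\f.(\g.(\h.((f h) g))))
Alpha-equivalence: compare structure up to binder renaming.
Result: False

Answer: no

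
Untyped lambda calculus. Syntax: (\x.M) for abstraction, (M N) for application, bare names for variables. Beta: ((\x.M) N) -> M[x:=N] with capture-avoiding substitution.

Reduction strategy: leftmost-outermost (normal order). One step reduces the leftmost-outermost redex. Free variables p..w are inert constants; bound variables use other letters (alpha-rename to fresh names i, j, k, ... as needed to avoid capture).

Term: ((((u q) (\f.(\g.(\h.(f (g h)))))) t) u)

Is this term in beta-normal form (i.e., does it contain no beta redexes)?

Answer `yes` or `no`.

Answer: yes

Derivation:
Term: ((((u q) (\f.(\g.(\h.(f (g h)))))) t) u)
No beta redexes found.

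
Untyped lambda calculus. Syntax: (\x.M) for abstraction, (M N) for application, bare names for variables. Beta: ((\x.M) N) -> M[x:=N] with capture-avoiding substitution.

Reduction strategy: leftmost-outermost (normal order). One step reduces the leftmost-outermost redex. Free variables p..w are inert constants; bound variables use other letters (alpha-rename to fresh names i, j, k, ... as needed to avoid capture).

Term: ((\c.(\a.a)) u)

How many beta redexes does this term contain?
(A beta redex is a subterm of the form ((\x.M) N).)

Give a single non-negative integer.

Answer: 1

Derivation:
Term: ((\c.(\a.a)) u)
  Redex: ((\c.(\a.a)) u)
Total redexes: 1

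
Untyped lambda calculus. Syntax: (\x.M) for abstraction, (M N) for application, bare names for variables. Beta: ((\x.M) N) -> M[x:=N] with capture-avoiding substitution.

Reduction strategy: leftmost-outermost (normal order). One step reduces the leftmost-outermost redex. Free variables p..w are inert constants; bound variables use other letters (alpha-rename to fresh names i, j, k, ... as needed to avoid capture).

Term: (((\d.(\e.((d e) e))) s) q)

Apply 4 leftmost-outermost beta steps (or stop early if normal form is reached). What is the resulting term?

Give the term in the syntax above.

Answer: ((s q) q)

Derivation:
Step 0: (((\d.(\e.((d e) e))) s) q)
Step 1: ((\e.((s e) e)) q)
Step 2: ((s q) q)
Step 3: (normal form reached)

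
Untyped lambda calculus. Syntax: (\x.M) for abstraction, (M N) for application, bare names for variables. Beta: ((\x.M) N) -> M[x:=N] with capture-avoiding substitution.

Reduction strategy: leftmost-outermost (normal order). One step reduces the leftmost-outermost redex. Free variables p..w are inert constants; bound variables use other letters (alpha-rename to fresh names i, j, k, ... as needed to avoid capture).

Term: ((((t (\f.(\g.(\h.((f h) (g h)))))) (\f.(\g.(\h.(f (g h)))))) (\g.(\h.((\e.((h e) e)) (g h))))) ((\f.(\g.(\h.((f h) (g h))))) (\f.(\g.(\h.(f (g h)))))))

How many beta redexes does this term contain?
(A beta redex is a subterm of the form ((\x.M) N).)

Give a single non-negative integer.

Term: ((((t (\f.(\g.(\h.((f h) (g h)))))) (\f.(\g.(\h.(f (g h)))))) (\g.(\h.((\e.((h e) e)) (g h))))) ((\f.(\g.(\h.((f h) (g h))))) (\f.(\g.(\h.(f (g h)))))))
  Redex: ((\e.((h e) e)) (g h))
  Redex: ((\f.(\g.(\h.((f h) (g h))))) (\f.(\g.(\h.(f (g h))))))
Total redexes: 2

Answer: 2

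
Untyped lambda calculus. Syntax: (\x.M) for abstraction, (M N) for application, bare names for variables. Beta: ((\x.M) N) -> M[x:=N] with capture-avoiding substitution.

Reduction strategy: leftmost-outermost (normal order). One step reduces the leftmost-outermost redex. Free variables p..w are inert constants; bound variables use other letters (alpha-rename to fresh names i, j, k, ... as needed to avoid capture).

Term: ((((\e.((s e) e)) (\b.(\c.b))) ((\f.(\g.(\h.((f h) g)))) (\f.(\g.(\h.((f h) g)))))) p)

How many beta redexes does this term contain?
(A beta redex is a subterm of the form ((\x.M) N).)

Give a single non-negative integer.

Answer: 2

Derivation:
Term: ((((\e.((s e) e)) (\b.(\c.b))) ((\f.(\g.(\h.((f h) g)))) (\f.(\g.(\h.((f h) g)))))) p)
  Redex: ((\e.((s e) e)) (\b.(\c.b)))
  Redex: ((\f.(\g.(\h.((f h) g)))) (\f.(\g.(\h.((f h) g)))))
Total redexes: 2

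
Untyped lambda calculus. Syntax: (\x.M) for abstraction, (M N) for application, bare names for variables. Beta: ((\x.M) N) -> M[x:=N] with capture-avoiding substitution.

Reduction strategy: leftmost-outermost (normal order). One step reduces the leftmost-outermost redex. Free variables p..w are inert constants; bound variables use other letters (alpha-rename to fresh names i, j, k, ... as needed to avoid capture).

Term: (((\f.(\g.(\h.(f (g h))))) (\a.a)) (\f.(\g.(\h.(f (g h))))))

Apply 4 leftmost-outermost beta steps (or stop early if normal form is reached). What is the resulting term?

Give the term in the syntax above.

Step 0: (((\f.(\g.(\h.(f (g h))))) (\a.a)) (\f.(\g.(\h.(f (g h))))))
Step 1: ((\g.(\h.((\a.a) (g h)))) (\f.(\g.(\h.(f (g h))))))
Step 2: (\h.((\a.a) ((\f.(\g.(\h.(f (g h))))) h)))
Step 3: (\h.((\f.(\g.(\h.(f (g h))))) h))
Step 4: (\h.(\g.(\i.(h (g i)))))

Answer: (\h.(\g.(\i.(h (g i)))))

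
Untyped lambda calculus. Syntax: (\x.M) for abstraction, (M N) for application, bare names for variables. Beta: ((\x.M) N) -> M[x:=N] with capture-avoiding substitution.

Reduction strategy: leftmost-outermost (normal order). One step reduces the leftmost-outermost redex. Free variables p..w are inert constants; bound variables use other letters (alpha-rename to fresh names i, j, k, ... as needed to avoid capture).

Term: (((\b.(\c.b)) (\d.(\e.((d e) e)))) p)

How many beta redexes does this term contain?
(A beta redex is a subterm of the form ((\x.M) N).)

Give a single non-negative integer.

Answer: 1

Derivation:
Term: (((\b.(\c.b)) (\d.(\e.((d e) e)))) p)
  Redex: ((\b.(\c.b)) (\d.(\e.((d e) e))))
Total redexes: 1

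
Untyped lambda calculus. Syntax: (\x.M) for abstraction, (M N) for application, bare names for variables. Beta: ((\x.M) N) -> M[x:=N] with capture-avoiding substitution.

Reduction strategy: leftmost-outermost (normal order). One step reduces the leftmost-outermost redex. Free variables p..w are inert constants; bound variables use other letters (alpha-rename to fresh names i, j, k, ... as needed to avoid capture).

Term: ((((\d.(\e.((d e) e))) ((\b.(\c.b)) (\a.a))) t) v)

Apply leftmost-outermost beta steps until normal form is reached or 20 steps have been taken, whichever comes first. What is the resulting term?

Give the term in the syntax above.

Answer: (t v)

Derivation:
Step 0: ((((\d.(\e.((d e) e))) ((\b.(\c.b)) (\a.a))) t) v)
Step 1: (((\e.((((\b.(\c.b)) (\a.a)) e) e)) t) v)
Step 2: (((((\b.(\c.b)) (\a.a)) t) t) v)
Step 3: ((((\c.(\a.a)) t) t) v)
Step 4: (((\a.a) t) v)
Step 5: (t v)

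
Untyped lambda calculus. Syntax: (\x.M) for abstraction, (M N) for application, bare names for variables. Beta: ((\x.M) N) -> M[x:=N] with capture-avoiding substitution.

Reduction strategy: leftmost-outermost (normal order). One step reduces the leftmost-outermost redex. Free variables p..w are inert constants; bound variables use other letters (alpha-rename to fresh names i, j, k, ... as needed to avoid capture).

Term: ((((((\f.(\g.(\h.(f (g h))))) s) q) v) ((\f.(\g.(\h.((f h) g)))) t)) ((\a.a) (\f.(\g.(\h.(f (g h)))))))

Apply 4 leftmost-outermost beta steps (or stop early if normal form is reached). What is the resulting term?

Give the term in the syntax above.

Answer: (((s (q v)) (\g.(\h.((t h) g)))) ((\a.a) (\f.(\g.(\h.(f (g h)))))))

Derivation:
Step 0: ((((((\f.(\g.(\h.(f (g h))))) s) q) v) ((\f.(\g.(\h.((f h) g)))) t)) ((\a.a) (\f.(\g.(\h.(f (g h)))))))
Step 1: (((((\g.(\h.(s (g h)))) q) v) ((\f.(\g.(\h.((f h) g)))) t)) ((\a.a) (\f.(\g.(\h.(f (g h)))))))
Step 2: ((((\h.(s (q h))) v) ((\f.(\g.(\h.((f h) g)))) t)) ((\a.a) (\f.(\g.(\h.(f (g h)))))))
Step 3: (((s (q v)) ((\f.(\g.(\h.((f h) g)))) t)) ((\a.a) (\f.(\g.(\h.(f (g h)))))))
Step 4: (((s (q v)) (\g.(\h.((t h) g)))) ((\a.a) (\f.(\g.(\h.(f (g h)))))))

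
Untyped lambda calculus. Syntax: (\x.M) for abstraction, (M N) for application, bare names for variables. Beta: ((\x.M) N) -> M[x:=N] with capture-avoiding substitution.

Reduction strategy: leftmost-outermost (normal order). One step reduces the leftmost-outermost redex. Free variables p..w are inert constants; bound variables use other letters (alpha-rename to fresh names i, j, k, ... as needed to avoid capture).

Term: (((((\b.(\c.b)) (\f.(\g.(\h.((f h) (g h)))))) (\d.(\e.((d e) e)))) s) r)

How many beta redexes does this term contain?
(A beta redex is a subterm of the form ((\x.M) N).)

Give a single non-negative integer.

Answer: 1

Derivation:
Term: (((((\b.(\c.b)) (\f.(\g.(\h.((f h) (g h)))))) (\d.(\e.((d e) e)))) s) r)
  Redex: ((\b.(\c.b)) (\f.(\g.(\h.((f h) (g h))))))
Total redexes: 1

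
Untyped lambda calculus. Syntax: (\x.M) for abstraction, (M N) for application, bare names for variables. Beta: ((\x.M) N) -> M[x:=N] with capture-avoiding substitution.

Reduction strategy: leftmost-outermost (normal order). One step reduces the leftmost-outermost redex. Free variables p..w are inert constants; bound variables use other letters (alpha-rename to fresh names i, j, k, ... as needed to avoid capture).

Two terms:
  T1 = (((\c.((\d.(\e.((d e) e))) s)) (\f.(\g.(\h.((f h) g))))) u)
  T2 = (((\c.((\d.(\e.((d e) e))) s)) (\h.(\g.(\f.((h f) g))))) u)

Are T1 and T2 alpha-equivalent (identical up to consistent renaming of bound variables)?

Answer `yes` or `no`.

Answer: yes

Derivation:
Term 1: (((\c.((\d.(\e.((d e) e))) s)) (\f.(\g.(\h.((f h) g))))) u)
Term 2: (((\c.((\d.(\e.((d e) e))) s)) (\h.(\g.(\f.((h f) g))))) u)
Alpha-equivalence: compare structure up to binder renaming.
Result: True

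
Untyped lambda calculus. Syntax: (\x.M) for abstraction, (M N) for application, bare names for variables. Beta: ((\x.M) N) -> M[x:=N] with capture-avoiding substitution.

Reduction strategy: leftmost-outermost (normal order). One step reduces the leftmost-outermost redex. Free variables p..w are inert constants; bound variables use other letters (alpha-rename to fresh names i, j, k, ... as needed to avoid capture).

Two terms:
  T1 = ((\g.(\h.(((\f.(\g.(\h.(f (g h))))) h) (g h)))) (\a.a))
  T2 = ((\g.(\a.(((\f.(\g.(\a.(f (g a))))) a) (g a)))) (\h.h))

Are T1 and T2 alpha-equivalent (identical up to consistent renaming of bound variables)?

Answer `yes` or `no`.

Answer: yes

Derivation:
Term 1: ((\g.(\h.(((\f.(\g.(\h.(f (g h))))) h) (g h)))) (\a.a))
Term 2: ((\g.(\a.(((\f.(\g.(\a.(f (g a))))) a) (g a)))) (\h.h))
Alpha-equivalence: compare structure up to binder renaming.
Result: True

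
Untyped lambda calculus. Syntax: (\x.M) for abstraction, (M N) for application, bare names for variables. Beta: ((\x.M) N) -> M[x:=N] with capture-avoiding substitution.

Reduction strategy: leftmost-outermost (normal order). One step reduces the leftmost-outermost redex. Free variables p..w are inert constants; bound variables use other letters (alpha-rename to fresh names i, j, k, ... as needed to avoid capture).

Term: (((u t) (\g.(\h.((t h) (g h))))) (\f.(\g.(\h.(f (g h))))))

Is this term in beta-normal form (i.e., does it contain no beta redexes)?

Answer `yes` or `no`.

Answer: yes

Derivation:
Term: (((u t) (\g.(\h.((t h) (g h))))) (\f.(\g.(\h.(f (g h))))))
No beta redexes found.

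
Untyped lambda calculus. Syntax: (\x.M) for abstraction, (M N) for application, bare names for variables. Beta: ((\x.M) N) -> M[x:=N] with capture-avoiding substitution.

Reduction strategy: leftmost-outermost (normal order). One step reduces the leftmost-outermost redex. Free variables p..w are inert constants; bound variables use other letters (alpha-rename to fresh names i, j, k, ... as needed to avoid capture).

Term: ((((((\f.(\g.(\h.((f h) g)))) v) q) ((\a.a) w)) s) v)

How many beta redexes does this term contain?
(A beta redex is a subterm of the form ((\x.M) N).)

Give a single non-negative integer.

Answer: 2

Derivation:
Term: ((((((\f.(\g.(\h.((f h) g)))) v) q) ((\a.a) w)) s) v)
  Redex: ((\f.(\g.(\h.((f h) g)))) v)
  Redex: ((\a.a) w)
Total redexes: 2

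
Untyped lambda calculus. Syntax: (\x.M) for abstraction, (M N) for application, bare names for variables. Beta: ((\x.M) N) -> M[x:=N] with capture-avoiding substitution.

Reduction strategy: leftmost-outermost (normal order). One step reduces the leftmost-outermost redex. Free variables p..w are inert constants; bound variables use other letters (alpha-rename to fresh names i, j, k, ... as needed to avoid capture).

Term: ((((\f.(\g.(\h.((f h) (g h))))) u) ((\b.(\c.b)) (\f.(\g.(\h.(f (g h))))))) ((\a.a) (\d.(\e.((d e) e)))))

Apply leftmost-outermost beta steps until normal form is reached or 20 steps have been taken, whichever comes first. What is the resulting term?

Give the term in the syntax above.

Step 0: ((((\f.(\g.(\h.((f h) (g h))))) u) ((\b.(\c.b)) (\f.(\g.(\h.(f (g h))))))) ((\a.a) (\d.(\e.((d e) e)))))
Step 1: (((\g.(\h.((u h) (g h)))) ((\b.(\c.b)) (\f.(\g.(\h.(f (g h))))))) ((\a.a) (\d.(\e.((d e) e)))))
Step 2: ((\h.((u h) (((\b.(\c.b)) (\f.(\g.(\h.(f (g h)))))) h))) ((\a.a) (\d.(\e.((d e) e)))))
Step 3: ((u ((\a.a) (\d.(\e.((d e) e))))) (((\b.(\c.b)) (\f.(\g.(\h.(f (g h)))))) ((\a.a) (\d.(\e.((d e) e))))))
Step 4: ((u (\d.(\e.((d e) e)))) (((\b.(\c.b)) (\f.(\g.(\h.(f (g h)))))) ((\a.a) (\d.(\e.((d e) e))))))
Step 5: ((u (\d.(\e.((d e) e)))) ((\c.(\f.(\g.(\h.(f (g h)))))) ((\a.a) (\d.(\e.((d e) e))))))
Step 6: ((u (\d.(\e.((d e) e)))) (\f.(\g.(\h.(f (g h))))))

Answer: ((u (\d.(\e.((d e) e)))) (\f.(\g.(\h.(f (g h))))))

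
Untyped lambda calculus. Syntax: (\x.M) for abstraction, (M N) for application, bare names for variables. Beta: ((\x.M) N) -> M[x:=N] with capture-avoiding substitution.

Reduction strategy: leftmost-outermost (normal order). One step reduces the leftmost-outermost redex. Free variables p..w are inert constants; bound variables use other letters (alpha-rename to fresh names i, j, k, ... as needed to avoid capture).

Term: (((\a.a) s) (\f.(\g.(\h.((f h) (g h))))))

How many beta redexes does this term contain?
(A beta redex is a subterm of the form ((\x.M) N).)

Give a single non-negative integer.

Answer: 1

Derivation:
Term: (((\a.a) s) (\f.(\g.(\h.((f h) (g h))))))
  Redex: ((\a.a) s)
Total redexes: 1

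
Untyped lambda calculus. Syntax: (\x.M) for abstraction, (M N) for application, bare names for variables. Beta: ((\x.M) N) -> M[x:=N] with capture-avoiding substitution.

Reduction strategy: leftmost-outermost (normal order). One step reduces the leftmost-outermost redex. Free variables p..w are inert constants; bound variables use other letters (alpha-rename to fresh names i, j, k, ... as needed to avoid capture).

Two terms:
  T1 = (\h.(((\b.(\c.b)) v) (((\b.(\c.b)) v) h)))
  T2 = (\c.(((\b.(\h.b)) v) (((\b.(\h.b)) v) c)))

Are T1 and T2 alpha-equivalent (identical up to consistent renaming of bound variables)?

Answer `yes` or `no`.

Answer: yes

Derivation:
Term 1: (\h.(((\b.(\c.b)) v) (((\b.(\c.b)) v) h)))
Term 2: (\c.(((\b.(\h.b)) v) (((\b.(\h.b)) v) c)))
Alpha-equivalence: compare structure up to binder renaming.
Result: True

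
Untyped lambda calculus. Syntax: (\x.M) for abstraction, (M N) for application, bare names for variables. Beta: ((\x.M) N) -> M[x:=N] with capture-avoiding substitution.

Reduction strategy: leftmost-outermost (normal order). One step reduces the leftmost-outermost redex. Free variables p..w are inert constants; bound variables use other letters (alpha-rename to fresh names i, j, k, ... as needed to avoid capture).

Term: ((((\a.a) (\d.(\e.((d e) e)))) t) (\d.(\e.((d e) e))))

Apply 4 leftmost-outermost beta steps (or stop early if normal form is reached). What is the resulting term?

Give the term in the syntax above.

Answer: ((t (\d.(\e.((d e) e)))) (\d.(\e.((d e) e))))

Derivation:
Step 0: ((((\a.a) (\d.(\e.((d e) e)))) t) (\d.(\e.((d e) e))))
Step 1: (((\d.(\e.((d e) e))) t) (\d.(\e.((d e) e))))
Step 2: ((\e.((t e) e)) (\d.(\e.((d e) e))))
Step 3: ((t (\d.(\e.((d e) e)))) (\d.(\e.((d e) e))))
Step 4: (normal form reached)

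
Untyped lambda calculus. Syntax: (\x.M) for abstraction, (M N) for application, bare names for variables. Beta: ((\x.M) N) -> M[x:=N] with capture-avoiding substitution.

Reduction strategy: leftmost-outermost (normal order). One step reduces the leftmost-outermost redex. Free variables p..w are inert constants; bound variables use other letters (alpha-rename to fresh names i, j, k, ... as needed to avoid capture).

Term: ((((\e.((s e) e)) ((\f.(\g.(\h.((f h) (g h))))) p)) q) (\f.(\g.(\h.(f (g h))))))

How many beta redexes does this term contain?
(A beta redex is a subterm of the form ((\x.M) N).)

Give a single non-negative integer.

Answer: 2

Derivation:
Term: ((((\e.((s e) e)) ((\f.(\g.(\h.((f h) (g h))))) p)) q) (\f.(\g.(\h.(f (g h))))))
  Redex: ((\e.((s e) e)) ((\f.(\g.(\h.((f h) (g h))))) p))
  Redex: ((\f.(\g.(\h.((f h) (g h))))) p)
Total redexes: 2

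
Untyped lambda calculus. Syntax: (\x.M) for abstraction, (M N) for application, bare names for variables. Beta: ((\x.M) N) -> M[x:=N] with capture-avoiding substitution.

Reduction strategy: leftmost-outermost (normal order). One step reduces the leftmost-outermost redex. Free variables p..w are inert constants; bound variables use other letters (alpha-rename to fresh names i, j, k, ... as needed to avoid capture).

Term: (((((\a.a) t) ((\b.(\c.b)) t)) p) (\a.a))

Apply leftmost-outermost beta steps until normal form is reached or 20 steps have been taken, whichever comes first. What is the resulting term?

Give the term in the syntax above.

Step 0: (((((\a.a) t) ((\b.(\c.b)) t)) p) (\a.a))
Step 1: (((t ((\b.(\c.b)) t)) p) (\a.a))
Step 2: (((t (\c.t)) p) (\a.a))

Answer: (((t (\c.t)) p) (\a.a))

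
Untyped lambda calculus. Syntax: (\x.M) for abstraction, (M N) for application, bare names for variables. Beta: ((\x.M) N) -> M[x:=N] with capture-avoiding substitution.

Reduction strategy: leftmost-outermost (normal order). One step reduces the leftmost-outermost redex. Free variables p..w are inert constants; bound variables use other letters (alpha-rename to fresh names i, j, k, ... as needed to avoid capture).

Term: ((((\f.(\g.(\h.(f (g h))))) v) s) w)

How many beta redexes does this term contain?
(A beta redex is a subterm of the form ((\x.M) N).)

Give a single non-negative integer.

Term: ((((\f.(\g.(\h.(f (g h))))) v) s) w)
  Redex: ((\f.(\g.(\h.(f (g h))))) v)
Total redexes: 1

Answer: 1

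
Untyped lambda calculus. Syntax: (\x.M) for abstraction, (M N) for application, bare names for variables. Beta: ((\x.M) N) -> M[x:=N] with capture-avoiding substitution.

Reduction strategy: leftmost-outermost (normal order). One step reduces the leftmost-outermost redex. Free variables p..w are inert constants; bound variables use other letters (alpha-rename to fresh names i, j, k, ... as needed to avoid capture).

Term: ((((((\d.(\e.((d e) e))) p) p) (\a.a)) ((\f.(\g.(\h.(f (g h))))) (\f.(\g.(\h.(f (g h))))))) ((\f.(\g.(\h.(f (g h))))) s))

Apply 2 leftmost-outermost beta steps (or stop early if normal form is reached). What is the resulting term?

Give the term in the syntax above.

Answer: (((((p p) p) (\a.a)) ((\f.(\g.(\h.(f (g h))))) (\f.(\g.(\h.(f (g h))))))) ((\f.(\g.(\h.(f (g h))))) s))

Derivation:
Step 0: ((((((\d.(\e.((d e) e))) p) p) (\a.a)) ((\f.(\g.(\h.(f (g h))))) (\f.(\g.(\h.(f (g h))))))) ((\f.(\g.(\h.(f (g h))))) s))
Step 1: (((((\e.((p e) e)) p) (\a.a)) ((\f.(\g.(\h.(f (g h))))) (\f.(\g.(\h.(f (g h))))))) ((\f.(\g.(\h.(f (g h))))) s))
Step 2: (((((p p) p) (\a.a)) ((\f.(\g.(\h.(f (g h))))) (\f.(\g.(\h.(f (g h))))))) ((\f.(\g.(\h.(f (g h))))) s))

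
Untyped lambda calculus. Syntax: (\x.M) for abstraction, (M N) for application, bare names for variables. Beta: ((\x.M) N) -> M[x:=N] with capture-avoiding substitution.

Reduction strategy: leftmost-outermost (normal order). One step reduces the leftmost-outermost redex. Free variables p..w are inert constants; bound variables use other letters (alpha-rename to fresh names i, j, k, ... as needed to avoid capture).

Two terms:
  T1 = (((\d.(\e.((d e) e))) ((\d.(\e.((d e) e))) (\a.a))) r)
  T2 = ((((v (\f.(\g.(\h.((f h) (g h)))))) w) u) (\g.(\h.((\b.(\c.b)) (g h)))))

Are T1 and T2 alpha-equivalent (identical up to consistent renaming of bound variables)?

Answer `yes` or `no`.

Term 1: (((\d.(\e.((d e) e))) ((\d.(\e.((d e) e))) (\a.a))) r)
Term 2: ((((v (\f.(\g.(\h.((f h) (g h)))))) w) u) (\g.(\h.((\b.(\c.b)) (g h)))))
Alpha-equivalence: compare structure up to binder renaming.
Result: False

Answer: no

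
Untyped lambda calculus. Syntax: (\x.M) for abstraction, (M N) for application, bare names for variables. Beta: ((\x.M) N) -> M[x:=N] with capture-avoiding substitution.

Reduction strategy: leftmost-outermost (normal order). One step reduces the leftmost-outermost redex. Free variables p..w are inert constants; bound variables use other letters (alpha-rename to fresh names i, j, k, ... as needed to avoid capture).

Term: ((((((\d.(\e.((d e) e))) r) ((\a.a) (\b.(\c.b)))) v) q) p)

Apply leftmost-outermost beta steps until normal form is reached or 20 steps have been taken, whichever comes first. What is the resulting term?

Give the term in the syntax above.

Step 0: ((((((\d.(\e.((d e) e))) r) ((\a.a) (\b.(\c.b)))) v) q) p)
Step 1: (((((\e.((r e) e)) ((\a.a) (\b.(\c.b)))) v) q) p)
Step 2: (((((r ((\a.a) (\b.(\c.b)))) ((\a.a) (\b.(\c.b)))) v) q) p)
Step 3: (((((r (\b.(\c.b))) ((\a.a) (\b.(\c.b)))) v) q) p)
Step 4: (((((r (\b.(\c.b))) (\b.(\c.b))) v) q) p)

Answer: (((((r (\b.(\c.b))) (\b.(\c.b))) v) q) p)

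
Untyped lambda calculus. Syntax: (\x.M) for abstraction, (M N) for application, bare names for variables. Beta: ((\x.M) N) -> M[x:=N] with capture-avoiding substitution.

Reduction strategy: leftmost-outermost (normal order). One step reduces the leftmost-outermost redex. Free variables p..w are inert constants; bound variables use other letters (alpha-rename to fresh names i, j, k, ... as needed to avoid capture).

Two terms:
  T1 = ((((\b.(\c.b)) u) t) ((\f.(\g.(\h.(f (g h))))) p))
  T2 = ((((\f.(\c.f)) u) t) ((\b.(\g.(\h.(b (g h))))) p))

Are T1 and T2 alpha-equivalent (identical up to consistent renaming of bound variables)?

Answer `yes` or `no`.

Answer: yes

Derivation:
Term 1: ((((\b.(\c.b)) u) t) ((\f.(\g.(\h.(f (g h))))) p))
Term 2: ((((\f.(\c.f)) u) t) ((\b.(\g.(\h.(b (g h))))) p))
Alpha-equivalence: compare structure up to binder renaming.
Result: True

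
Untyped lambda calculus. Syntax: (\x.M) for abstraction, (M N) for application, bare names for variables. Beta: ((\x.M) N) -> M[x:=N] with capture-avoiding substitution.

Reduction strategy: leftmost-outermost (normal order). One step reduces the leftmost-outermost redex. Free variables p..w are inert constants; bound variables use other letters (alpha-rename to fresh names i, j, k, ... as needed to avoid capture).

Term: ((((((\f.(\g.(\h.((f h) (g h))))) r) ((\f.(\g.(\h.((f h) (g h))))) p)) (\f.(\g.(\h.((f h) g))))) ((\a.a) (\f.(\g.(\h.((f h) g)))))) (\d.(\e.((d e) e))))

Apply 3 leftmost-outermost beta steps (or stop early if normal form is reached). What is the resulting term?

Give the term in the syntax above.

Step 0: ((((((\f.(\g.(\h.((f h) (g h))))) r) ((\f.(\g.(\h.((f h) (g h))))) p)) (\f.(\g.(\h.((f h) g))))) ((\a.a) (\f.(\g.(\h.((f h) g)))))) (\d.(\e.((d e) e))))
Step 1: (((((\g.(\h.((r h) (g h)))) ((\f.(\g.(\h.((f h) (g h))))) p)) (\f.(\g.(\h.((f h) g))))) ((\a.a) (\f.(\g.(\h.((f h) g)))))) (\d.(\e.((d e) e))))
Step 2: ((((\h.((r h) (((\f.(\g.(\h.((f h) (g h))))) p) h))) (\f.(\g.(\h.((f h) g))))) ((\a.a) (\f.(\g.(\h.((f h) g)))))) (\d.(\e.((d e) e))))
Step 3: ((((r (\f.(\g.(\h.((f h) g))))) (((\f.(\g.(\h.((f h) (g h))))) p) (\f.(\g.(\h.((f h) g)))))) ((\a.a) (\f.(\g.(\h.((f h) g)))))) (\d.(\e.((d e) e))))

Answer: ((((r (\f.(\g.(\h.((f h) g))))) (((\f.(\g.(\h.((f h) (g h))))) p) (\f.(\g.(\h.((f h) g)))))) ((\a.a) (\f.(\g.(\h.((f h) g)))))) (\d.(\e.((d e) e))))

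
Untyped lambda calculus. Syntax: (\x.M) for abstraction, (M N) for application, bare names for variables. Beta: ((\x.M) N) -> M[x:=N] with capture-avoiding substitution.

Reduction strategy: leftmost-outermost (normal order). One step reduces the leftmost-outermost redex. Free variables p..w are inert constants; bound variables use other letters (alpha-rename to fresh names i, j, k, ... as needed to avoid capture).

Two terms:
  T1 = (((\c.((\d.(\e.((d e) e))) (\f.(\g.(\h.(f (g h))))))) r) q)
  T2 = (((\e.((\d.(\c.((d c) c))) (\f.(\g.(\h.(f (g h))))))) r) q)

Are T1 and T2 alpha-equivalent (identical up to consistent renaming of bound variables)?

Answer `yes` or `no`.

Term 1: (((\c.((\d.(\e.((d e) e))) (\f.(\g.(\h.(f (g h))))))) r) q)
Term 2: (((\e.((\d.(\c.((d c) c))) (\f.(\g.(\h.(f (g h))))))) r) q)
Alpha-equivalence: compare structure up to binder renaming.
Result: True

Answer: yes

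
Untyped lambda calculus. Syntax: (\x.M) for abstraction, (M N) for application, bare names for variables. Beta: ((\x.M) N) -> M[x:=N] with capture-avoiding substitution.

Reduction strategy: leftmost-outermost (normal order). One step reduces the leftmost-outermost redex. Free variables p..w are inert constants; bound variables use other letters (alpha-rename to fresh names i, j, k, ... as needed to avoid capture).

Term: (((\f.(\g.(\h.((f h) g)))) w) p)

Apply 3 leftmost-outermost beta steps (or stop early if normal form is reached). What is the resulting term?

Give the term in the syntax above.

Step 0: (((\f.(\g.(\h.((f h) g)))) w) p)
Step 1: ((\g.(\h.((w h) g))) p)
Step 2: (\h.((w h) p))
Step 3: (normal form reached)

Answer: (\h.((w h) p))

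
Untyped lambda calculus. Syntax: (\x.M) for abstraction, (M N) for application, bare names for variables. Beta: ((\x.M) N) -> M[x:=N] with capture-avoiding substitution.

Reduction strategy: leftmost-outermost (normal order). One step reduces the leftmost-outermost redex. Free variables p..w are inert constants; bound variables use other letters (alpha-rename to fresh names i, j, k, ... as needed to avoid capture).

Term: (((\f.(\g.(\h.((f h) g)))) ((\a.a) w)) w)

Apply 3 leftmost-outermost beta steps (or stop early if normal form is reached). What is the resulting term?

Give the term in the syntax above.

Step 0: (((\f.(\g.(\h.((f h) g)))) ((\a.a) w)) w)
Step 1: ((\g.(\h.((((\a.a) w) h) g))) w)
Step 2: (\h.((((\a.a) w) h) w))
Step 3: (\h.((w h) w))

Answer: (\h.((w h) w))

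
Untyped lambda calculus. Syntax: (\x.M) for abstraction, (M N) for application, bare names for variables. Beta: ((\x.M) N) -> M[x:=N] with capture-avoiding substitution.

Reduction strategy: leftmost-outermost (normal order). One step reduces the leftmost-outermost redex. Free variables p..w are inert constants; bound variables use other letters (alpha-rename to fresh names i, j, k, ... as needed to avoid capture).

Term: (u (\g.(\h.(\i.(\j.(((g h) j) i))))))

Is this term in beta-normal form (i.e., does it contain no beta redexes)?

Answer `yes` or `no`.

Answer: yes

Derivation:
Term: (u (\g.(\h.(\i.(\j.(((g h) j) i))))))
No beta redexes found.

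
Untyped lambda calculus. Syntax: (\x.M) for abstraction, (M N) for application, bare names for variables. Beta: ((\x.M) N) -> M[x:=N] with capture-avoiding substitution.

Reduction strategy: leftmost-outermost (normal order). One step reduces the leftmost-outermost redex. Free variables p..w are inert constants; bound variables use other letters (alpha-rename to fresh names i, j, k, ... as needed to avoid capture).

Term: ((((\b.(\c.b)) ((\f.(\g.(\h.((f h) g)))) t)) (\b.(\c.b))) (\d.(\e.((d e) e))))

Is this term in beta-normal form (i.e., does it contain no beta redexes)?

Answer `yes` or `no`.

Term: ((((\b.(\c.b)) ((\f.(\g.(\h.((f h) g)))) t)) (\b.(\c.b))) (\d.(\e.((d e) e))))
Found 2 beta redex(es).

Answer: no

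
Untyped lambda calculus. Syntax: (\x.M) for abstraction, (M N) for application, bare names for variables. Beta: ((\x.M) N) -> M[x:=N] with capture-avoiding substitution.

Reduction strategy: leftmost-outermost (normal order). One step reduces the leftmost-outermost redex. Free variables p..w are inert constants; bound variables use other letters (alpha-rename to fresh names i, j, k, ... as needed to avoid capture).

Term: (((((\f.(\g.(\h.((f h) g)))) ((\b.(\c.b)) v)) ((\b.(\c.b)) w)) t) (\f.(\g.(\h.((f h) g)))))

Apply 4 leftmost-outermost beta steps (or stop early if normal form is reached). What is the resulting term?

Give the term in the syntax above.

Step 0: (((((\f.(\g.(\h.((f h) g)))) ((\b.(\c.b)) v)) ((\b.(\c.b)) w)) t) (\f.(\g.(\h.((f h) g)))))
Step 1: ((((\g.(\h.((((\b.(\c.b)) v) h) g))) ((\b.(\c.b)) w)) t) (\f.(\g.(\h.((f h) g)))))
Step 2: (((\h.((((\b.(\c.b)) v) h) ((\b.(\c.b)) w))) t) (\f.(\g.(\h.((f h) g)))))
Step 3: (((((\b.(\c.b)) v) t) ((\b.(\c.b)) w)) (\f.(\g.(\h.((f h) g)))))
Step 4: ((((\c.v) t) ((\b.(\c.b)) w)) (\f.(\g.(\h.((f h) g)))))

Answer: ((((\c.v) t) ((\b.(\c.b)) w)) (\f.(\g.(\h.((f h) g)))))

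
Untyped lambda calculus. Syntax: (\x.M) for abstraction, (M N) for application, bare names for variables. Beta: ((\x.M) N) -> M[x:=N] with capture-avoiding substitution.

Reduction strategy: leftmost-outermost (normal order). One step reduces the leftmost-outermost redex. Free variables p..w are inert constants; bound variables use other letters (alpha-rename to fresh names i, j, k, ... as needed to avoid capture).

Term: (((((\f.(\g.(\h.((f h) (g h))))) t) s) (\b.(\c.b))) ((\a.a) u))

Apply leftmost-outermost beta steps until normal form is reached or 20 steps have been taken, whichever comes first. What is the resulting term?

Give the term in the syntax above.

Step 0: (((((\f.(\g.(\h.((f h) (g h))))) t) s) (\b.(\c.b))) ((\a.a) u))
Step 1: ((((\g.(\h.((t h) (g h)))) s) (\b.(\c.b))) ((\a.a) u))
Step 2: (((\h.((t h) (s h))) (\b.(\c.b))) ((\a.a) u))
Step 3: (((t (\b.(\c.b))) (s (\b.(\c.b)))) ((\a.a) u))
Step 4: (((t (\b.(\c.b))) (s (\b.(\c.b)))) u)

Answer: (((t (\b.(\c.b))) (s (\b.(\c.b)))) u)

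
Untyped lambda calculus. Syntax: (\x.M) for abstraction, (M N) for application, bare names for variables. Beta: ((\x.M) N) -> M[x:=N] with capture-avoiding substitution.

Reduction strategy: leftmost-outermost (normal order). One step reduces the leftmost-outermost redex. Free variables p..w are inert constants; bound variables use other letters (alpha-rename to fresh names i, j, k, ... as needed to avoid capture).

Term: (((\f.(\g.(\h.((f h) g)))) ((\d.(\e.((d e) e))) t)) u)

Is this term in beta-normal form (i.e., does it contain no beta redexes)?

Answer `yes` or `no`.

Term: (((\f.(\g.(\h.((f h) g)))) ((\d.(\e.((d e) e))) t)) u)
Found 2 beta redex(es).

Answer: no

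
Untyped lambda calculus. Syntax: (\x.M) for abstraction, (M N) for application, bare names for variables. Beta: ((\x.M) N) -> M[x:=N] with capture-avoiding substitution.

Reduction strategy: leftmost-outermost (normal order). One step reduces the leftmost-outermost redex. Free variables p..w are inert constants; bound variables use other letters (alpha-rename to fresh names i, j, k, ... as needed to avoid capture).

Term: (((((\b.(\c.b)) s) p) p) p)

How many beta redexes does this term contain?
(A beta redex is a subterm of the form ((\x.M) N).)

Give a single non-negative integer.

Term: (((((\b.(\c.b)) s) p) p) p)
  Redex: ((\b.(\c.b)) s)
Total redexes: 1

Answer: 1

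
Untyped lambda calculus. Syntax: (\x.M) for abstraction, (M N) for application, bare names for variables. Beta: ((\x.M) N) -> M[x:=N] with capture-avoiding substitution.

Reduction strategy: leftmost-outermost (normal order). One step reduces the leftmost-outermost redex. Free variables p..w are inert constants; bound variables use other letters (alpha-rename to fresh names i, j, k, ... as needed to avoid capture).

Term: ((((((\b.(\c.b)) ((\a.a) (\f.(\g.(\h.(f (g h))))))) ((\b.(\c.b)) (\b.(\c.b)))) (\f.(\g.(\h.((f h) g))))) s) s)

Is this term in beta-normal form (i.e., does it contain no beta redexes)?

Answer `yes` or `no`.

Term: ((((((\b.(\c.b)) ((\a.a) (\f.(\g.(\h.(f (g h))))))) ((\b.(\c.b)) (\b.(\c.b)))) (\f.(\g.(\h.((f h) g))))) s) s)
Found 3 beta redex(es).

Answer: no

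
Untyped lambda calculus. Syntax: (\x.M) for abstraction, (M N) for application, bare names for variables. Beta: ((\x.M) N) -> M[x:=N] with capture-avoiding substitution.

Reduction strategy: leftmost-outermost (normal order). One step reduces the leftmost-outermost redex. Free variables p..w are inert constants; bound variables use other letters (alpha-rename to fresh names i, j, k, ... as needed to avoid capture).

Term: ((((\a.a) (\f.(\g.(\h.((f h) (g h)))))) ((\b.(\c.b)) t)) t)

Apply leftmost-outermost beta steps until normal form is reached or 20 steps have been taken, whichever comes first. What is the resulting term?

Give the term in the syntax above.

Answer: (\h.(t (t h)))

Derivation:
Step 0: ((((\a.a) (\f.(\g.(\h.((f h) (g h)))))) ((\b.(\c.b)) t)) t)
Step 1: (((\f.(\g.(\h.((f h) (g h))))) ((\b.(\c.b)) t)) t)
Step 2: ((\g.(\h.((((\b.(\c.b)) t) h) (g h)))) t)
Step 3: (\h.((((\b.(\c.b)) t) h) (t h)))
Step 4: (\h.(((\c.t) h) (t h)))
Step 5: (\h.(t (t h)))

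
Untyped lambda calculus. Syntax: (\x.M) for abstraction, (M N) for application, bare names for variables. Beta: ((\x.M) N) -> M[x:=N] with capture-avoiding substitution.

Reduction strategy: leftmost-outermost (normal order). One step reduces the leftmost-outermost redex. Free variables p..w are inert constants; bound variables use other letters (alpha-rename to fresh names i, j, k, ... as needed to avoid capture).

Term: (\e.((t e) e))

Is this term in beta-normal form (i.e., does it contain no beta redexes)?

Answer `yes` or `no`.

Term: (\e.((t e) e))
No beta redexes found.

Answer: yes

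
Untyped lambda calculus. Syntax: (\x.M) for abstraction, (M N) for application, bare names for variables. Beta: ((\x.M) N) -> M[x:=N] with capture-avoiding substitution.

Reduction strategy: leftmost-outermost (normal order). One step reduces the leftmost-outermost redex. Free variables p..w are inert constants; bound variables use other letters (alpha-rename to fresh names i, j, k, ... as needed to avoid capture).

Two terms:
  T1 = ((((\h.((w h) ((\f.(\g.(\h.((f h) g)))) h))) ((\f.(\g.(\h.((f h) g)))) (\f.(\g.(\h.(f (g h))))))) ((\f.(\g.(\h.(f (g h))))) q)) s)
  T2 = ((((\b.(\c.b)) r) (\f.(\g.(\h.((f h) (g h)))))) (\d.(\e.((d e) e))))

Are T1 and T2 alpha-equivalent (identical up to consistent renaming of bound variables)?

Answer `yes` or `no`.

Term 1: ((((\h.((w h) ((\f.(\g.(\h.((f h) g)))) h))) ((\f.(\g.(\h.((f h) g)))) (\f.(\g.(\h.(f (g h))))))) ((\f.(\g.(\h.(f (g h))))) q)) s)
Term 2: ((((\b.(\c.b)) r) (\f.(\g.(\h.((f h) (g h)))))) (\d.(\e.((d e) e))))
Alpha-equivalence: compare structure up to binder renaming.
Result: False

Answer: no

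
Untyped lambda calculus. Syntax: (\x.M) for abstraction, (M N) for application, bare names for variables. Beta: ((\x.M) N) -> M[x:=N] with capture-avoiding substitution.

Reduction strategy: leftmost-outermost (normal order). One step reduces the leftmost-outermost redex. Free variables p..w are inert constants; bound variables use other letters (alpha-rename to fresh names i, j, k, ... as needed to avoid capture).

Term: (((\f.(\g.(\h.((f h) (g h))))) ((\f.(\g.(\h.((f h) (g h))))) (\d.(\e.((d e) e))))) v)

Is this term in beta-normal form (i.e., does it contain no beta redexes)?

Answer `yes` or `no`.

Term: (((\f.(\g.(\h.((f h) (g h))))) ((\f.(\g.(\h.((f h) (g h))))) (\d.(\e.((d e) e))))) v)
Found 2 beta redex(es).

Answer: no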